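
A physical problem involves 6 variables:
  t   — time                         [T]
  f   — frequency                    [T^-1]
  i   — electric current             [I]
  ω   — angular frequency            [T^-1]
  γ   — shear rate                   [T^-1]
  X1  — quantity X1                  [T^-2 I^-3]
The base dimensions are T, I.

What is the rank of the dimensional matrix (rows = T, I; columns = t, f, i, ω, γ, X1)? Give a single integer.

2

Exponent matrix [T,I] × [t,f,i,ω,γ,X1]:
  T: [ 1 -1  0 -1 -1 -2]
  I: [ 0  0  1  0  0 -3]
RREF → pivots at {t,i} ⇒ r = 2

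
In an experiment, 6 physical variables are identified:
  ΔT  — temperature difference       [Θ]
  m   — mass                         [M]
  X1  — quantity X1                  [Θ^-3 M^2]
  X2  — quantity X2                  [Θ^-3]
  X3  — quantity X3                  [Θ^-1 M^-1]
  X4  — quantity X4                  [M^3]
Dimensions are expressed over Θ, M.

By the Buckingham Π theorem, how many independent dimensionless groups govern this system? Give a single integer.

Write exponents as rows Θ,M / cols ΔT,m,X1,X2,X3,X4:
  Θ: [ 1  0 -3 -3 -1  0]
  M: [ 0  1  2  0 -1  3]
Row reduction gives pivot columns ΔT,m; rank = 2
n=6, r=2 ⇒ 4 dimensionless groups

4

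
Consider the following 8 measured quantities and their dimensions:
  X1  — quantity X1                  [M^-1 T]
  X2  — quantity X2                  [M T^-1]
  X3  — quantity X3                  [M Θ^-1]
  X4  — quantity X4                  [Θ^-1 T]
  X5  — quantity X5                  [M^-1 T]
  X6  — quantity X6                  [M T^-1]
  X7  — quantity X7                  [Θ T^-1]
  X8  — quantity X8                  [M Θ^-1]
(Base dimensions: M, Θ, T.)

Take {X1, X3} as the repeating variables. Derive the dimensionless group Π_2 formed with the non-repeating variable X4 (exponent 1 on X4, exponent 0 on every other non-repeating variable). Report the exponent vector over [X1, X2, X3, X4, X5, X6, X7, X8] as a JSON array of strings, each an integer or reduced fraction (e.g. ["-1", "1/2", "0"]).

Write exponents as rows M,Θ,T / cols X1,X2,X3,X4,X5,X6,X7,X8:
  M: [-1  1  1  0 -1  1  0  1]
  Θ: [ 0  0 -1 -1  0  0  1 -1]
  T: [ 1 -1  0  1  1 -1 -1  0]
RREF → pivots at {X1,X3} ⇒ r = 2
Pivot set = {X1,X3}, free = {X2,X4,X5,X6,X7,X8}
RREF:
  r0: [   1   -1    0    1    1   -1   -1    0]
  r1: [   0    0    1    1    0    0   -1    1]
  r2: [   0    0    0    0    0    0    0    0]
Fix exponent of X4 at 1, X2 at 0, X5 at 0, X6 at 0, X7 at 0, X8 at 0; solve each RREF row for its pivot's exponent:
  r0: exp(X1) + (1)·1 = 0 ⇒ exp(X1) = -1
  r1: exp(X3) + (1)·1 = 0 ⇒ exp(X3) = -1
Π_2 = X1^-1 · X3^-1 · X4

["-1", "0", "-1", "1", "0", "0", "0", "0"]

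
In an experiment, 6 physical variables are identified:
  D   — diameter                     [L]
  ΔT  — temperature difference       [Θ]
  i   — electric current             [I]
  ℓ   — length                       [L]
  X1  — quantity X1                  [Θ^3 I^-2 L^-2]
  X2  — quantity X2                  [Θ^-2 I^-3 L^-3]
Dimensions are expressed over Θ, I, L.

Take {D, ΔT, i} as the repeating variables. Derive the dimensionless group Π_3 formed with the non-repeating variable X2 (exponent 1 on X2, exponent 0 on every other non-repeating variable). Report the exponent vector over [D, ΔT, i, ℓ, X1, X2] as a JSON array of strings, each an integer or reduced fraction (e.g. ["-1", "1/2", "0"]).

["3", "2", "3", "0", "0", "1"]

Dimensional matrix (Θ×I×L by D×ΔT×i×ℓ×X1×X2):
  Θ: [ 0  1  0  0  3 -2]
  I: [ 0  0  1  0 -2 -3]
  L: [ 1  0  0  1 -2 -3]
Echelon form has 3 nonzero rows (pivots: D,ΔT,i)
Pivot set = {D,ΔT,i}, free = {ℓ,X1,X2}
RREF:
  r0: [   1    0    0    1   -2   -3]
  r1: [   0    1    0    0    3   -2]
  r2: [   0    0    1    0   -2   -3]
Fix exponent of X2 at 1, ℓ at 0, X1 at 0; solve each RREF row for its pivot's exponent:
  r0: exp(D) + (-3)·1 = 0 ⇒ exp(D) = 3
  r1: exp(ΔT) + (-2)·1 = 0 ⇒ exp(ΔT) = 2
  r2: exp(i) + (-3)·1 = 0 ⇒ exp(i) = 3
Π_3 = D^3 · ΔT^2 · i^3 · X2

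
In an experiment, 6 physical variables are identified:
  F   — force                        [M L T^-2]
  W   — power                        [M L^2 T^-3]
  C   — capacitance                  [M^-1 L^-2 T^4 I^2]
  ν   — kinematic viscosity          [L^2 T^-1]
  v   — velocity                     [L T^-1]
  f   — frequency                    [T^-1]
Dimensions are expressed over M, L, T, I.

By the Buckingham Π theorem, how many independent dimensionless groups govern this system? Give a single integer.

2

Exponent matrix [M,L,T,I] × [F,W,C,ν,v,f]:
  M: [ 1  1 -1  0  0  0]
  L: [ 1  2 -2  2  1  0]
  T: [-2 -3  4 -1 -1 -1]
  I: [ 0  0  2  0  0  0]
RREF → pivots at {F,W,C,ν} ⇒ r = 4
n=6, r=4 ⇒ 2 dimensionless groups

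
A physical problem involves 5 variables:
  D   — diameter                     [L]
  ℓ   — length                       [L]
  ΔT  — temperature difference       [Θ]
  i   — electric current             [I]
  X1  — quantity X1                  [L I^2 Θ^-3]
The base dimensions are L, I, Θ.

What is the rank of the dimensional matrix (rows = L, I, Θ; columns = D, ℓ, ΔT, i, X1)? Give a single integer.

3

Write exponents as rows L,I,Θ / cols D,ℓ,ΔT,i,X1:
  L: [ 1  1  0  0  1]
  I: [ 0  0  0  1  2]
  Θ: [ 0  0  1  0 -3]
Echelon form has 3 nonzero rows (pivots: D,ΔT,i)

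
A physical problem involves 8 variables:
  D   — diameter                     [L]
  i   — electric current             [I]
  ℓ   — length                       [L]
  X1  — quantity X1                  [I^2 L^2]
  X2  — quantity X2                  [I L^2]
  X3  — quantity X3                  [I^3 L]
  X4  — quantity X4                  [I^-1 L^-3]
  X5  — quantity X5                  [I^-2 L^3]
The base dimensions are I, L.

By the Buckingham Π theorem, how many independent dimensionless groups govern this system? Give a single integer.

Exponent matrix [I,L] × [D,i,ℓ,X1,X2,X3,X4,X5]:
  I: [ 0  1  0  2  1  3 -1 -2]
  L: [ 1  0  1  2  2  1 -3  3]
RREF → pivots at {D,i} ⇒ r = 2
n=8, r=2 ⇒ 6 dimensionless groups

6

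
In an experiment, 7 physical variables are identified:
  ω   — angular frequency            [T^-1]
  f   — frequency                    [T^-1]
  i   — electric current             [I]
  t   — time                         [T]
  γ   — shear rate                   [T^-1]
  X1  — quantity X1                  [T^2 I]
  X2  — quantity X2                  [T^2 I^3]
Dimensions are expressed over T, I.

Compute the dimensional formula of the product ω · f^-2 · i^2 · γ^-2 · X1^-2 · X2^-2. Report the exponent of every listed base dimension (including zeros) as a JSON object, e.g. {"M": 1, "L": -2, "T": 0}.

Write exponents as rows T,I / cols ω,f,i,t,γ,X1,X2:
  T: [-1 -1  0  1 -1  2  2]
  I: [ 0  0  1  0  0  1  3]
  [T]: (1)·-1+(-2)·-1+(2)·0+(-2)·-1+(-2)·2+(-2)·2 = -5
  [I]: (1)·0+(-2)·0+(2)·1+(-2)·0+(-2)·1+(-2)·3 = -6
⇒ T^-5 I^-6

{"T": -5, "I": -6}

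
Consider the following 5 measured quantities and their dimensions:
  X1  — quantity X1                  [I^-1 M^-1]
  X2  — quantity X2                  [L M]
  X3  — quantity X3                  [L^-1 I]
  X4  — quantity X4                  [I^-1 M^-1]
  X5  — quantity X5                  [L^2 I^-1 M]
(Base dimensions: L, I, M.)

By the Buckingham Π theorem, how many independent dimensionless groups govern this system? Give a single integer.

3

Exponent matrix [L,I,M] × [X1,X2,X3,X4,X5]:
  L: [ 0  1 -1  0  2]
  I: [-1  0  1 -1 -1]
  M: [-1  1  0 -1  1]
Row reduction gives pivot columns X1,X2; rank = 2
Π count = n − r = 5 − 2 = 3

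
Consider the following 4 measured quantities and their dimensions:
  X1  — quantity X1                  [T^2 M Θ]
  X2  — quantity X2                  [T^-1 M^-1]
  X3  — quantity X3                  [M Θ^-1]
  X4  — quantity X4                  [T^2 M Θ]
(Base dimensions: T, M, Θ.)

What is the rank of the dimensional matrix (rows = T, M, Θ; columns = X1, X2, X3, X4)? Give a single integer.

2

Exponent matrix [T,M,Θ] × [X1,X2,X3,X4]:
  T: [ 2 -1  0  2]
  M: [ 1 -1  1  1]
  Θ: [ 1  0 -1  1]
RREF → pivots at {X1,X2} ⇒ r = 2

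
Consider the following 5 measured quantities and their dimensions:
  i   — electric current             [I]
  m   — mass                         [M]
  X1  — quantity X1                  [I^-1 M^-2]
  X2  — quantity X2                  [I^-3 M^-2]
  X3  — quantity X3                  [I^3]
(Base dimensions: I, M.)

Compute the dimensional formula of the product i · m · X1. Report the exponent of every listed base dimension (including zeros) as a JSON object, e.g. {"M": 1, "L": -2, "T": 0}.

Dimensional matrix (I×M by i×m×X1×X2×X3):
  I: [ 1  0 -1 -3  3]
  M: [ 0  1 -2 -2  0]
  [I]: (1)·1+(1)·0+(1)·-1 = 0
  [M]: (1)·0+(1)·1+(1)·-2 = -1
⇒ M^-1

{"I": 0, "M": -1}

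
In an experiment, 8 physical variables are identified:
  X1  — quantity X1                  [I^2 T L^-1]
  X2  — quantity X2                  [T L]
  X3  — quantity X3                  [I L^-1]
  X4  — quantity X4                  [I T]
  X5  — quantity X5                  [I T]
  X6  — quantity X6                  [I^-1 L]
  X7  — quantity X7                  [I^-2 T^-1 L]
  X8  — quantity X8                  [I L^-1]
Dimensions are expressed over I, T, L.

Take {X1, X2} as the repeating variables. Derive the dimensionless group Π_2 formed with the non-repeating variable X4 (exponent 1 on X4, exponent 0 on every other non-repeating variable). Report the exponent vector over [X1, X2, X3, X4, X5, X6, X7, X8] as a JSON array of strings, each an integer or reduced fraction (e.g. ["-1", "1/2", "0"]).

["-1/2", "-1/2", "0", "1", "0", "0", "0", "0"]

Exponent matrix [I,T,L] × [X1,X2,X3,X4,X5,X6,X7,X8]:
  I: [ 2  0  1  1  1 -1 -2  1]
  T: [ 1  1  0  1  1  0 -1  0]
  L: [-1  1 -1  0  0  1  1 -1]
RREF → pivots at {X1,X2} ⇒ r = 2
Pivot set = {X1,X2}, free = {X3,X4,X5,X6,X7,X8}
RREF:
  r0: [   1    0  1/2  1/2  1/2 -1/2   -1  1/2]
  r1: [   0    1 -1/2  1/2  1/2  1/2    0 -1/2]
  r2: [   0    0    0    0    0    0    0    0]
Fix exponent of X4 at 1, X3 at 0, X5 at 0, X6 at 0, X7 at 0, X8 at 0; solve each RREF row for its pivot's exponent:
  r0: exp(X1) + (1/2)·1 = 0 ⇒ exp(X1) = -1/2
  r1: exp(X2) + (1/2)·1 = 0 ⇒ exp(X2) = -1/2
Π_2 = X1^(-1/2) · X2^(-1/2) · X4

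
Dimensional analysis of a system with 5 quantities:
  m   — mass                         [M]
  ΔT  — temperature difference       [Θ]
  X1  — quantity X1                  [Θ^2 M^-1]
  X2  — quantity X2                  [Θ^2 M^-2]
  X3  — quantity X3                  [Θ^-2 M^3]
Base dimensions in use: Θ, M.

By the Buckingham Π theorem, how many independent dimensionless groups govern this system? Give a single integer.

3

Write exponents as rows Θ,M / cols m,ΔT,X1,X2,X3:
  Θ: [ 0  1  2  2 -2]
  M: [ 1  0 -1 -2  3]
RREF → pivots at {m,ΔT} ⇒ r = 2
n=5, r=2 ⇒ 3 dimensionless groups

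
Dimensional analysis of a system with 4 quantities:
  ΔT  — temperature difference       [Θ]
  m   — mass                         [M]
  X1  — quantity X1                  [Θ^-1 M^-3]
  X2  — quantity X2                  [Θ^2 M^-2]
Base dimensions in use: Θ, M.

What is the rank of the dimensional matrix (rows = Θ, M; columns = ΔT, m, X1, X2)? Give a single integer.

2

Exponent matrix [Θ,M] × [ΔT,m,X1,X2]:
  Θ: [ 1  0 -1  2]
  M: [ 0  1 -3 -2]
RREF → pivots at {ΔT,m} ⇒ r = 2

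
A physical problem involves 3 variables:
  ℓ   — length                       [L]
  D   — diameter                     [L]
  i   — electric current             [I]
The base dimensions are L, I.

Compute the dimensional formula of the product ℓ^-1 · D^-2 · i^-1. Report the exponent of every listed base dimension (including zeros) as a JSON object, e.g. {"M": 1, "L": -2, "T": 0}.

{"L": -3, "I": -1}

Exponent matrix [L,I] × [ℓ,D,i]:
  L: [ 1  1  0]
  I: [ 0  0  1]
  [L]: (-1)·1+(-2)·1+(-1)·0 = -3
  [I]: (-1)·0+(-2)·0+(-1)·1 = -1
⇒ L^-3 I^-1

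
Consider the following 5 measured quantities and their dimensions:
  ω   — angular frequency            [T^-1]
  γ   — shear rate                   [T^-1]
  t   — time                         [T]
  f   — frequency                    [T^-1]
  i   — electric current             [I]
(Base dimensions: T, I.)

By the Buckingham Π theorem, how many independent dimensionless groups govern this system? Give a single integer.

Write exponents as rows T,I / cols ω,γ,t,f,i:
  T: [-1 -1  1 -1  0]
  I: [ 0  0  0  0  1]
Echelon form has 2 nonzero rows (pivots: ω,i)
5 vars − rank 2 = 3 Π groups

3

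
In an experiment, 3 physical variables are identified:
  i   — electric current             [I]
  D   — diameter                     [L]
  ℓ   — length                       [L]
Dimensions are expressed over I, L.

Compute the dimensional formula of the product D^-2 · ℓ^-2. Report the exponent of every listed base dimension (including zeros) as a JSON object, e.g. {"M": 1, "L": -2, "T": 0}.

Exponent matrix [I,L] × [i,D,ℓ]:
  I: [ 1  0  0]
  L: [ 0  1  1]
  [I]: (-2)·0+(-2)·0 = 0
  [L]: (-2)·1+(-2)·1 = -4
⇒ L^-4

{"I": 0, "L": -4}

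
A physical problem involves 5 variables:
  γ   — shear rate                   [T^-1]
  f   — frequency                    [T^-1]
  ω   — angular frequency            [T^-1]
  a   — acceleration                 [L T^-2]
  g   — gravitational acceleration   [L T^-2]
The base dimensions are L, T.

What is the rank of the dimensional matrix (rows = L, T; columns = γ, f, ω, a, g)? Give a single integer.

2

Exponent matrix [L,T] × [γ,f,ω,a,g]:
  L: [ 0  0  0  1  1]
  T: [-1 -1 -1 -2 -2]
Echelon form has 2 nonzero rows (pivots: γ,a)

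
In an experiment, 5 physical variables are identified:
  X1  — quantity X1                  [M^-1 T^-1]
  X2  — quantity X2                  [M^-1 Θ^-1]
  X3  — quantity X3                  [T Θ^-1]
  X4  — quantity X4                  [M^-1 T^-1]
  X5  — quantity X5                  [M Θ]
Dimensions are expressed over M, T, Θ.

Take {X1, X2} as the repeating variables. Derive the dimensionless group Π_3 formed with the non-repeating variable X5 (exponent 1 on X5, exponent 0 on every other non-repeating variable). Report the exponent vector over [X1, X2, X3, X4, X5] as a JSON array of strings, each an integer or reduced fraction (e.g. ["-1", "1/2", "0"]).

Dimensional matrix (M×T×Θ by X1×X2×X3×X4×X5):
  M: [-1 -1  0 -1  1]
  T: [-1  0  1 -1  0]
  Θ: [ 0 -1 -1  0  1]
Echelon form has 2 nonzero rows (pivots: X1,X2)
Repeat: X1,X2; free: X3,X4,X5
RREF:
  r0: [   1    0   -1    1    0]
  r1: [   0    1    1    0   -1]
  r2: [   0    0    0    0    0]
Fix exponent of X5 at 1, X3 at 0, X4 at 0; solve each RREF row for its pivot's exponent:
  r0: exp(X1) + (0)·1 = 0 ⇒ exp(X1) = 0
  r1: exp(X2) + (-1)·1 = 0 ⇒ exp(X2) = 1
Π_3 = X2 · X5

["0", "1", "0", "0", "1"]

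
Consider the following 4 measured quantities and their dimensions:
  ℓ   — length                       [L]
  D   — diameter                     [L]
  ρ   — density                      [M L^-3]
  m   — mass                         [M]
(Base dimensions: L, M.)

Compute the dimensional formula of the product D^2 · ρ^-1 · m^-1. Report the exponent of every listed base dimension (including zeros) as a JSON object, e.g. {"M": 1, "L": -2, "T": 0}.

Write exponents as rows L,M / cols ℓ,D,ρ,m:
  L: [ 1  1 -3  0]
  M: [ 0  0  1  1]
  [L]: (2)·1+(-1)·-3+(-1)·0 = 5
  [M]: (2)·0+(-1)·1+(-1)·1 = -2
⇒ L^5 M^-2

{"L": 5, "M": -2}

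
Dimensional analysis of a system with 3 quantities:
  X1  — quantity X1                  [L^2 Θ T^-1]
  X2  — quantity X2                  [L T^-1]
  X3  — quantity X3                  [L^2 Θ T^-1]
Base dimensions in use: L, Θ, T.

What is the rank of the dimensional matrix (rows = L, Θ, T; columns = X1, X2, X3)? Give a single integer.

Exponent matrix [L,Θ,T] × [X1,X2,X3]:
  L: [ 2  1  2]
  Θ: [ 1  0  1]
  T: [-1 -1 -1]
RREF → pivots at {X1,X2} ⇒ r = 2

2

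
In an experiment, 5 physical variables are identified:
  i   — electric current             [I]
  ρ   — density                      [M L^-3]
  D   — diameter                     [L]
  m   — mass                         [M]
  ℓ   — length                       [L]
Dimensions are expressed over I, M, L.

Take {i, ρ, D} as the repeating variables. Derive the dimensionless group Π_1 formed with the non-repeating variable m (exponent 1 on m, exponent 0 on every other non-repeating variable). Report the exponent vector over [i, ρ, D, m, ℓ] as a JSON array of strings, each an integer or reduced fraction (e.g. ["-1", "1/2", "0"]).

["0", "-1", "-3", "1", "0"]

Exponent matrix [I,M,L] × [i,ρ,D,m,ℓ]:
  I: [ 1  0  0  0  0]
  M: [ 0  1  0  1  0]
  L: [ 0 -3  1  0  1]
RREF → pivots at {i,ρ,D} ⇒ r = 3
Repeat: i,ρ,D; free: m,ℓ
RREF:
  r0: [   1    0    0    0    0]
  r1: [   0    1    0    1    0]
  r2: [   0    0    1    3    1]
Fix exponent of m at 1, ℓ at 0; solve each RREF row for its pivot's exponent:
  r0: exp(i) + (0)·1 = 0 ⇒ exp(i) = 0
  r1: exp(ρ) + (1)·1 = 0 ⇒ exp(ρ) = -1
  r2: exp(D) + (3)·1 = 0 ⇒ exp(D) = -3
Π_1 = ρ^-1 · D^-3 · m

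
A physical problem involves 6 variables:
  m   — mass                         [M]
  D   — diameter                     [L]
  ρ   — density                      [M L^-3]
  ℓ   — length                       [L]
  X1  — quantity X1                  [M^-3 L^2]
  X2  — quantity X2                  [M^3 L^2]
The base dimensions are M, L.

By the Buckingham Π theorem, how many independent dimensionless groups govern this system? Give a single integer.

Exponent matrix [M,L] × [m,D,ρ,ℓ,X1,X2]:
  M: [ 1  0  1  0 -3  3]
  L: [ 0  1 -3  1  2  2]
Echelon form has 2 nonzero rows (pivots: m,D)
6 vars − rank 2 = 4 Π groups

4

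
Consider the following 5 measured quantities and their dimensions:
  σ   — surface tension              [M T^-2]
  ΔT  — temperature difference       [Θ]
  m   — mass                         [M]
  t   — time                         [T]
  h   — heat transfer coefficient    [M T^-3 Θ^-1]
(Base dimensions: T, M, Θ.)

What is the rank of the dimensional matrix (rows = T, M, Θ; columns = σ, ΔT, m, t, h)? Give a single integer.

Dimensional matrix (T×M×Θ by σ×ΔT×m×t×h):
  T: [-2  0  0  1 -3]
  M: [ 1  0  1  0  1]
  Θ: [ 0  1  0  0 -1]
Row reduction gives pivot columns σ,ΔT,m; rank = 3

3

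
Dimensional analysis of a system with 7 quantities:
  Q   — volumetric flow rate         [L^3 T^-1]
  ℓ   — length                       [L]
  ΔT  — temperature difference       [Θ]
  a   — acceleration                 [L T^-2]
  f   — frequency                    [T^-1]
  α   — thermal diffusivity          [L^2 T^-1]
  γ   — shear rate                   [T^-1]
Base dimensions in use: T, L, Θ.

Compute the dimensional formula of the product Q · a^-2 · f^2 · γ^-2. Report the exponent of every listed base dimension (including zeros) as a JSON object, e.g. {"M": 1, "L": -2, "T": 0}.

{"T": 3, "L": 1, "Θ": 0}

Exponent matrix [T,L,Θ] × [Q,ℓ,ΔT,a,f,α,γ]:
  T: [-1  0  0 -2 -1 -1 -1]
  L: [ 3  1  0  1  0  2  0]
  Θ: [ 0  0  1  0  0  0  0]
  [T]: (1)·-1+(-2)·-2+(2)·-1+(-2)·-1 = 3
  [L]: (1)·3+(-2)·1+(2)·0+(-2)·0 = 1
  [Θ]: (1)·0+(-2)·0+(2)·0+(-2)·0 = 0
⇒ T^3 L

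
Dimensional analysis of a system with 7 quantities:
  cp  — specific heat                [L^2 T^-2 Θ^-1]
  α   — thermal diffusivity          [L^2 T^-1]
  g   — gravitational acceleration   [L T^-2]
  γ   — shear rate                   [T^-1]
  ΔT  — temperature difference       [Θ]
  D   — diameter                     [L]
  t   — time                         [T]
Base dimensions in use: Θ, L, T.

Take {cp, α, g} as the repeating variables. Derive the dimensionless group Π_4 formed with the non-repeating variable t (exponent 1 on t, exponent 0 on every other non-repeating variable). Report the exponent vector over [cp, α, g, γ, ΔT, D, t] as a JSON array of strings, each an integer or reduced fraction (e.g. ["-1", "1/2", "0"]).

["0", "-1/3", "2/3", "0", "0", "0", "1"]

Dimensional matrix (Θ×L×T by cp×α×g×γ×ΔT×D×t):
  Θ: [-1  0  0  0  1  0  0]
  L: [ 2  2  1  0  0  1  0]
  T: [-2 -1 -2 -1  0  0  1]
Echelon form has 3 nonzero rows (pivots: cp,α,g)
Pivot set = {cp,α,g}, free = {γ,ΔT,D,t}
RREF:
  r0: [   1    0    0    0   -1    0    0]
  r1: [   0    1    0 -1/3  2/3  2/3  1/3]
  r2: [   0    0    1  2/3  2/3 -1/3 -2/3]
Fix exponent of t at 1, γ at 0, ΔT at 0, D at 0; solve each RREF row for its pivot's exponent:
  r0: exp(cp) + (0)·1 = 0 ⇒ exp(cp) = 0
  r1: exp(α) + (1/3)·1 = 0 ⇒ exp(α) = -1/3
  r2: exp(g) + (-2/3)·1 = 0 ⇒ exp(g) = 2/3
Π_4 = α^(-1/3) · g^(2/3) · t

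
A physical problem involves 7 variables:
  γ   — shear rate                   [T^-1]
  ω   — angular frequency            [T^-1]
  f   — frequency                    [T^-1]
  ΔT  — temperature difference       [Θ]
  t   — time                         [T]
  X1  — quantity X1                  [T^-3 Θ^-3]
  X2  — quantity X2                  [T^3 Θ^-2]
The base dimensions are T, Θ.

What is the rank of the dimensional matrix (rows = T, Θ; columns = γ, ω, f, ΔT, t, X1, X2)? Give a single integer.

Write exponents as rows T,Θ / cols γ,ω,f,ΔT,t,X1,X2:
  T: [-1 -1 -1  0  1 -3  3]
  Θ: [ 0  0  0  1  0 -3 -2]
RREF → pivots at {γ,ΔT} ⇒ r = 2

2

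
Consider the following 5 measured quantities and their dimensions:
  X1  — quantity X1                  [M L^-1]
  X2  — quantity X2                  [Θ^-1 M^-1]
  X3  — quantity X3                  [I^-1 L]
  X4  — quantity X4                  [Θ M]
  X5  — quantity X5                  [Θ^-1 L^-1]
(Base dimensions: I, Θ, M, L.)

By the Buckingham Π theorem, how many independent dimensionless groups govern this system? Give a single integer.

Write exponents as rows I,Θ,M,L / cols X1,X2,X3,X4,X5:
  I: [ 0  0 -1  0  0]
  Θ: [ 0 -1  0  1 -1]
  M: [ 1 -1  0  1  0]
  L: [-1  0  1  0 -1]
Echelon form has 3 nonzero rows (pivots: X1,X2,X3)
n=5, r=3 ⇒ 2 dimensionless groups

2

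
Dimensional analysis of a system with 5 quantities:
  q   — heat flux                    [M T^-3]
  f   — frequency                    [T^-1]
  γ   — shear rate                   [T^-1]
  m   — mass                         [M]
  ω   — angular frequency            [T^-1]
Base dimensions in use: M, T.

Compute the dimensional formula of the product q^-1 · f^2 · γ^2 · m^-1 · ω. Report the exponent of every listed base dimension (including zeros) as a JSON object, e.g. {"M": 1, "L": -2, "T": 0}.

Exponent matrix [M,T] × [q,f,γ,m,ω]:
  M: [ 1  0  0  1  0]
  T: [-3 -1 -1  0 -1]
  [M]: (-1)·1+(2)·0+(2)·0+(-1)·1+(1)·0 = -2
  [T]: (-1)·-3+(2)·-1+(2)·-1+(-1)·0+(1)·-1 = -2
⇒ M^-2 T^-2

{"M": -2, "T": -2}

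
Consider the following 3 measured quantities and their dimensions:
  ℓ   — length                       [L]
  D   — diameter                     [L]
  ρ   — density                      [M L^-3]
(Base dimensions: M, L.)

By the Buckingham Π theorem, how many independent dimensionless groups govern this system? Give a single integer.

1

Write exponents as rows M,L / cols ℓ,D,ρ:
  M: [ 0  0  1]
  L: [ 1  1 -3]
RREF → pivots at {ℓ,ρ} ⇒ r = 2
Π count = n − r = 3 − 2 = 1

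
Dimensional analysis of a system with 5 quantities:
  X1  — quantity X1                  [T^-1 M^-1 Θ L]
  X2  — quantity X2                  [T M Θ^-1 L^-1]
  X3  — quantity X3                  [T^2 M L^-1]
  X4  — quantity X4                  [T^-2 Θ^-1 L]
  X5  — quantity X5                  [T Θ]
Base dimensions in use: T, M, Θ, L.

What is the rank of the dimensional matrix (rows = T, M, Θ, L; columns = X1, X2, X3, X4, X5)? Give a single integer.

Dimensional matrix (T×M×Θ×L by X1×X2×X3×X4×X5):
  T: [-1  1  2 -2  1]
  M: [-1  1  1  0  0]
  Θ: [ 1 -1  0 -1  1]
  L: [ 1 -1 -1  1  0]
RREF → pivots at {X1,X3,X4} ⇒ r = 3

3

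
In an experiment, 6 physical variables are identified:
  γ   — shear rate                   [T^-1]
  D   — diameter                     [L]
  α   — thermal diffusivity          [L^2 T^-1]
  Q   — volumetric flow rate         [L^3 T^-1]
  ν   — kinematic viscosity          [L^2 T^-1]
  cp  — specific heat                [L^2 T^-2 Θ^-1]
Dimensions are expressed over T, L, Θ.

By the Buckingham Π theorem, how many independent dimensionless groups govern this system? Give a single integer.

Dimensional matrix (T×L×Θ by γ×D×α×Q×ν×cp):
  T: [-1  0 -1 -1 -1 -2]
  L: [ 0  1  2  3  2  2]
  Θ: [ 0  0  0  0  0 -1]
Echelon form has 3 nonzero rows (pivots: γ,D,cp)
6 vars − rank 3 = 3 Π groups

3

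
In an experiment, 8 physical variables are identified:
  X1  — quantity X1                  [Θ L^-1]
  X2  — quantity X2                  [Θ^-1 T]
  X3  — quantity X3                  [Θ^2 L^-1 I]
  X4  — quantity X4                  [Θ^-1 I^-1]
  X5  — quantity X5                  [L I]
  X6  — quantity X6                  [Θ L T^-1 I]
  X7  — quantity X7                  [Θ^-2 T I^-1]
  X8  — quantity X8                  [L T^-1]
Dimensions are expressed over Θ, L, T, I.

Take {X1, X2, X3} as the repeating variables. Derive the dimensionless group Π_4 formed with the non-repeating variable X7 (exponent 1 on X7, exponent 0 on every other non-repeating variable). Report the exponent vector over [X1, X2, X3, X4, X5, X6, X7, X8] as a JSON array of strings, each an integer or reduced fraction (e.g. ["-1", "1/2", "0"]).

["-1", "-1", "1", "0", "0", "0", "1", "0"]

Write exponents as rows Θ,L,T,I / cols X1,X2,X3,X4,X5,X6,X7,X8:
  Θ: [ 1 -1  2 -1  0  1 -2  0]
  L: [-1  0 -1  0  1  1  0  1]
  T: [ 0  1  0  0  0 -1  1 -1]
  I: [ 0  0  1 -1  1  1 -1  0]
Echelon form has 3 nonzero rows (pivots: X1,X2,X3)
Repeat: X1,X2,X3; free: X4,X5,X6,X7,X8
RREF:
  r0: [   1    0    0    1   -2   -2    1   -1]
  r1: [   0    1    0    0    0   -1    1   -1]
  r2: [   0    0    1   -1    1    1   -1    0]
  r3: [   0    0    0    0    0    0    0    0]
Fix exponent of X7 at 1, X4 at 0, X5 at 0, X6 at 0, X8 at 0; solve each RREF row for its pivot's exponent:
  r0: exp(X1) + (1)·1 = 0 ⇒ exp(X1) = -1
  r1: exp(X2) + (1)·1 = 0 ⇒ exp(X2) = -1
  r2: exp(X3) + (-1)·1 = 0 ⇒ exp(X3) = 1
Π_4 = X1^-1 · X2^-1 · X3 · X7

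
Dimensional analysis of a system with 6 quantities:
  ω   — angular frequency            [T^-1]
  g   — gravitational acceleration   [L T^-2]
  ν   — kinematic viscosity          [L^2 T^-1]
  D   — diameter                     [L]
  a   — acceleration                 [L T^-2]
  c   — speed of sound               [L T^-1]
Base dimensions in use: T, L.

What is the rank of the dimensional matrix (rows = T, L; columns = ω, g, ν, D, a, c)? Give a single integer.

Exponent matrix [T,L] × [ω,g,ν,D,a,c]:
  T: [-1 -2 -1  0 -2 -1]
  L: [ 0  1  2  1  1  1]
Echelon form has 2 nonzero rows (pivots: ω,g)

2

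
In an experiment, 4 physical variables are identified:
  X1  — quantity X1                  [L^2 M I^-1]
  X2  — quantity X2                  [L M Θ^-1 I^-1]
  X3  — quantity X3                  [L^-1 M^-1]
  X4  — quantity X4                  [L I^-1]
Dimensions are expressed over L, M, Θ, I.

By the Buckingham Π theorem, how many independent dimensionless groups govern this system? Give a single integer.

Exponent matrix [L,M,Θ,I] × [X1,X2,X3,X4]:
  L: [ 2  1 -1  1]
  M: [ 1  1 -1  0]
  Θ: [ 0 -1  0  0]
  I: [-1 -1  0 -1]
Echelon form has 3 nonzero rows (pivots: X1,X2,X3)
n=4, r=3 ⇒ 1 dimensionless group

1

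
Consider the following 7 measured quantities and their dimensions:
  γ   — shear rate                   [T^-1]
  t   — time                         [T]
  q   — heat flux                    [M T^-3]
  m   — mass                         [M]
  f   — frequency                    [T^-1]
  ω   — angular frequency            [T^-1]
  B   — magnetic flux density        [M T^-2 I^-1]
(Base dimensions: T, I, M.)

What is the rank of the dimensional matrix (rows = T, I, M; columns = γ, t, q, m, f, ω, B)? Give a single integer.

Write exponents as rows T,I,M / cols γ,t,q,m,f,ω,B:
  T: [-1  1 -3  0 -1 -1 -2]
  I: [ 0  0  0  0  0  0 -1]
  M: [ 0  0  1  1  0  0  1]
Row reduction gives pivot columns γ,q,B; rank = 3

3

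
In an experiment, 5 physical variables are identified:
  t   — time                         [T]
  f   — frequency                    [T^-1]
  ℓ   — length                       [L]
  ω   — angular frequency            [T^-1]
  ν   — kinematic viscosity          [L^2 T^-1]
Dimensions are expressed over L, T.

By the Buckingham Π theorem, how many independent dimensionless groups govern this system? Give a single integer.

Exponent matrix [L,T] × [t,f,ℓ,ω,ν]:
  L: [ 0  0  1  0  2]
  T: [ 1 -1  0 -1 -1]
RREF → pivots at {t,ℓ} ⇒ r = 2
5 vars − rank 2 = 3 Π groups

3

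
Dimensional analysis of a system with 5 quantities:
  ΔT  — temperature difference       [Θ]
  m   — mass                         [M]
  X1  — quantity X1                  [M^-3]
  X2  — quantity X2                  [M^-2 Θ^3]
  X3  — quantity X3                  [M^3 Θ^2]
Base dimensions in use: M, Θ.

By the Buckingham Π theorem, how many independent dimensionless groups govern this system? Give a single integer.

3

Exponent matrix [M,Θ] × [ΔT,m,X1,X2,X3]:
  M: [ 0  1 -3 -2  3]
  Θ: [ 1  0  0  3  2]
Row reduction gives pivot columns ΔT,m; rank = 2
5 vars − rank 2 = 3 Π groups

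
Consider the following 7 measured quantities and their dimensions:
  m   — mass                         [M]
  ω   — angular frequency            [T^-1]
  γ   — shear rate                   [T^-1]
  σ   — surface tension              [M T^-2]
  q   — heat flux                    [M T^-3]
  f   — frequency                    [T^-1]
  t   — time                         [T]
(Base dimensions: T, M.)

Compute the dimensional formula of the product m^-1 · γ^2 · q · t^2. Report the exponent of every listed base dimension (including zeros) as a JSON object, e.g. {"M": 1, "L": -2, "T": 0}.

{"T": -3, "M": 0}

Write exponents as rows T,M / cols m,ω,γ,σ,q,f,t:
  T: [ 0 -1 -1 -2 -3 -1  1]
  M: [ 1  0  0  1  1  0  0]
  [T]: (-1)·0+(2)·-1+(1)·-3+(2)·1 = -3
  [M]: (-1)·1+(2)·0+(1)·1+(2)·0 = 0
⇒ T^-3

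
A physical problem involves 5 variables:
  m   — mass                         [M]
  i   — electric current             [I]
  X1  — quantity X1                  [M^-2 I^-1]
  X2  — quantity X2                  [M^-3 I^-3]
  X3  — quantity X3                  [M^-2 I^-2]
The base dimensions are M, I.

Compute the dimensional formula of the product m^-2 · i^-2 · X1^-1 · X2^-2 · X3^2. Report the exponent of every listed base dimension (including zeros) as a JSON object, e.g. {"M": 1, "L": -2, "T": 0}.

Exponent matrix [M,I] × [m,i,X1,X2,X3]:
  M: [ 1  0 -2 -3 -2]
  I: [ 0  1 -1 -3 -2]
  [M]: (-2)·1+(-2)·0+(-1)·-2+(-2)·-3+(2)·-2 = 2
  [I]: (-2)·0+(-2)·1+(-1)·-1+(-2)·-3+(2)·-2 = 1
⇒ M^2 I

{"M": 2, "I": 1}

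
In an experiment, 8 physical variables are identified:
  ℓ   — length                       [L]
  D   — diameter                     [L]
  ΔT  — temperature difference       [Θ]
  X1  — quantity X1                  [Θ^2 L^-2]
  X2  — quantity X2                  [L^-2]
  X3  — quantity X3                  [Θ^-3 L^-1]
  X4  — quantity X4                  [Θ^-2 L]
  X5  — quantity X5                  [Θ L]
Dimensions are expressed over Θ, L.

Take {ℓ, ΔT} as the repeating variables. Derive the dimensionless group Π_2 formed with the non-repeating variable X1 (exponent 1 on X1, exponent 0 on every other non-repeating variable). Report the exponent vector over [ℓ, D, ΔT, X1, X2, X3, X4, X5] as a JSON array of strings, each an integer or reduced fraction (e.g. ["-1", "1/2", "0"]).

Write exponents as rows Θ,L / cols ℓ,D,ΔT,X1,X2,X3,X4,X5:
  Θ: [ 0  0  1  2  0 -3 -2  1]
  L: [ 1  1  0 -2 -2 -1  1  1]
RREF → pivots at {ℓ,ΔT} ⇒ r = 2
Repeat: ℓ,ΔT; free: D,X1,X2,X3,X4,X5
RREF:
  r0: [   1    1    0   -2   -2   -1    1    1]
  r1: [   0    0    1    2    0   -3   -2    1]
Fix exponent of X1 at 1, D at 0, X2 at 0, X3 at 0, X4 at 0, X5 at 0; solve each RREF row for its pivot's exponent:
  r0: exp(ℓ) + (-2)·1 = 0 ⇒ exp(ℓ) = 2
  r1: exp(ΔT) + (2)·1 = 0 ⇒ exp(ΔT) = -2
Π_2 = ℓ^2 · ΔT^-2 · X1

["2", "0", "-2", "1", "0", "0", "0", "0"]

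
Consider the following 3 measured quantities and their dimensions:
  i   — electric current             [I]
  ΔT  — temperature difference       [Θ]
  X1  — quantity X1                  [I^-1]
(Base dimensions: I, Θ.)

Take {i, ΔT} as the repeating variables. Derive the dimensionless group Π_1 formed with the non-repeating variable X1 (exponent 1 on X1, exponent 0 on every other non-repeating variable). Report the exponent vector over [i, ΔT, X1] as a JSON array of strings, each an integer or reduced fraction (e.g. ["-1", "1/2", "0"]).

Exponent matrix [I,Θ] × [i,ΔT,X1]:
  I: [ 1  0 -1]
  Θ: [ 0  1  0]
Echelon form has 2 nonzero rows (pivots: i,ΔT)
Repeat: i,ΔT; free: X1
RREF:
  r0: [   1    0   -1]
  r1: [   0    1    0]
Fix exponent of X1 at 1; solve each RREF row for its pivot's exponent:
  r0: exp(i) + (-1)·1 = 0 ⇒ exp(i) = 1
  r1: exp(ΔT) + (0)·1 = 0 ⇒ exp(ΔT) = 0
Π_1 = i · X1

["1", "0", "1"]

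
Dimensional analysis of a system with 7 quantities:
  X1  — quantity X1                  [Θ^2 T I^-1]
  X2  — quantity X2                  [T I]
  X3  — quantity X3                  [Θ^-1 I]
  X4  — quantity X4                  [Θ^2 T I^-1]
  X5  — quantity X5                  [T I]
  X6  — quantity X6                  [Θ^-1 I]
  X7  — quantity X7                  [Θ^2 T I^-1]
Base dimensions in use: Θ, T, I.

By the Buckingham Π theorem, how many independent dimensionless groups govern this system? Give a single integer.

5

Dimensional matrix (Θ×T×I by X1×X2×X3×X4×X5×X6×X7):
  Θ: [ 2  0 -1  2  0 -1  2]
  T: [ 1  1  0  1  1  0  1]
  I: [-1  1  1 -1  1  1 -1]
RREF → pivots at {X1,X2} ⇒ r = 2
7 vars − rank 2 = 5 Π groups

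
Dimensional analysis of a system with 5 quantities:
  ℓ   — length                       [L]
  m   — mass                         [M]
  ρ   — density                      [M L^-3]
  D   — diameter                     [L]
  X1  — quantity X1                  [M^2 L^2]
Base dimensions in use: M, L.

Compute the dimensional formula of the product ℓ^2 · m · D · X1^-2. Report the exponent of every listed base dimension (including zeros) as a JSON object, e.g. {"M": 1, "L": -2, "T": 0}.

Write exponents as rows M,L / cols ℓ,m,ρ,D,X1:
  M: [ 0  1  1  0  2]
  L: [ 1  0 -3  1  2]
  [M]: (2)·0+(1)·1+(1)·0+(-2)·2 = -3
  [L]: (2)·1+(1)·0+(1)·1+(-2)·2 = -1
⇒ M^-3 L^-1

{"M": -3, "L": -1}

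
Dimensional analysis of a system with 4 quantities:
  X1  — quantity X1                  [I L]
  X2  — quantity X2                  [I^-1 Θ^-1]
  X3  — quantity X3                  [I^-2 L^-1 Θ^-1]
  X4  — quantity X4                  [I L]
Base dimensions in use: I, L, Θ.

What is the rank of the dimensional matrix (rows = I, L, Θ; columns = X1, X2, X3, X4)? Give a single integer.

2

Write exponents as rows I,L,Θ / cols X1,X2,X3,X4:
  I: [ 1 -1 -2  1]
  L: [ 1  0 -1  1]
  Θ: [ 0 -1 -1  0]
Echelon form has 2 nonzero rows (pivots: X1,X2)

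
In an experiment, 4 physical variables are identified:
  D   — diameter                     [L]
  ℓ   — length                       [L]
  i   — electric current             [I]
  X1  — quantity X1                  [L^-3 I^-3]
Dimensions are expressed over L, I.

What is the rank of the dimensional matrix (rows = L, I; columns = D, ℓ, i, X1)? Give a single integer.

Write exponents as rows L,I / cols D,ℓ,i,X1:
  L: [ 1  1  0 -3]
  I: [ 0  0  1 -3]
RREF → pivots at {D,i} ⇒ r = 2

2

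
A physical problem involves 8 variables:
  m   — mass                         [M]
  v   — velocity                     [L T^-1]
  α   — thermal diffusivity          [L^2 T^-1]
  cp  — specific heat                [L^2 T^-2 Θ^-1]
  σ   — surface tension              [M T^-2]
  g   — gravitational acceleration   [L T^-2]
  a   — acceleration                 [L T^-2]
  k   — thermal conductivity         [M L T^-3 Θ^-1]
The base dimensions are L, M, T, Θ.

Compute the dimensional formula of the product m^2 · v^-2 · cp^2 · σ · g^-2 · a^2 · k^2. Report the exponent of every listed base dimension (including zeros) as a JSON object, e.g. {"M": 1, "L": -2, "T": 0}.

{"L": 4, "M": 5, "T": -10, "Θ": -4}

Dimensional matrix (L×M×T×Θ by m×v×α×cp×σ×g×a×k):
  L: [ 0  1  2  2  0  1  1  1]
  M: [ 1  0  0  0  1  0  0  1]
  T: [ 0 -1 -1 -2 -2 -2 -2 -3]
  Θ: [ 0  0  0 -1  0  0  0 -1]
  [L]: (2)·0+(-2)·1+(2)·2+(1)·0+(-2)·1+(2)·1+(2)·1 = 4
  [M]: (2)·1+(-2)·0+(2)·0+(1)·1+(-2)·0+(2)·0+(2)·1 = 5
  [T]: (2)·0+(-2)·-1+(2)·-2+(1)·-2+(-2)·-2+(2)·-2+(2)·-3 = -10
  [Θ]: (2)·0+(-2)·0+(2)·-1+(1)·0+(-2)·0+(2)·0+(2)·-1 = -4
⇒ L^4 M^5 T^-10 Θ^-4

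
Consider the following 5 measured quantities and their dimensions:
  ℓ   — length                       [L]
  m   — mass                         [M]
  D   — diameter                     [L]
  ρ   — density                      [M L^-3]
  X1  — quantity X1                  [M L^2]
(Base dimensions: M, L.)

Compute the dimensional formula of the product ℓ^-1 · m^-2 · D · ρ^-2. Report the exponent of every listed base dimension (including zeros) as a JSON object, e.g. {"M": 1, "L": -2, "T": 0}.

{"M": -4, "L": 6}

Dimensional matrix (M×L by ℓ×m×D×ρ×X1):
  M: [ 0  1  0  1  1]
  L: [ 1  0  1 -3  2]
  [M]: (-1)·0+(-2)·1+(1)·0+(-2)·1 = -4
  [L]: (-1)·1+(-2)·0+(1)·1+(-2)·-3 = 6
⇒ M^-4 L^6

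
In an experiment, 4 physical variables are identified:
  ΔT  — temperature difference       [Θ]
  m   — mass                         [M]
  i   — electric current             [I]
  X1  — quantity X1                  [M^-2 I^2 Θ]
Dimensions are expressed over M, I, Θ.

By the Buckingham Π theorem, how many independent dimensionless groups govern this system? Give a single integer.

1

Exponent matrix [M,I,Θ] × [ΔT,m,i,X1]:
  M: [ 0  1  0 -2]
  I: [ 0  0  1  2]
  Θ: [ 1  0  0  1]
RREF → pivots at {ΔT,m,i} ⇒ r = 3
4 vars − rank 3 = 1 Π group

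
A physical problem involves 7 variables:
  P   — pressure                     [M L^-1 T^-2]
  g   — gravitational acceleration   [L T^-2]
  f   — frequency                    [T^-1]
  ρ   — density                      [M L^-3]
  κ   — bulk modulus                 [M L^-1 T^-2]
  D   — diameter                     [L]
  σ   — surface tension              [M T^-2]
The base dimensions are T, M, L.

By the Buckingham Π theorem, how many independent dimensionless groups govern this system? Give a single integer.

4

Exponent matrix [T,M,L] × [P,g,f,ρ,κ,D,σ]:
  T: [-2 -2 -1  0 -2  0 -2]
  M: [ 1  0  0  1  1  0  1]
  L: [-1  1  0 -3 -1  1  0]
Echelon form has 3 nonzero rows (pivots: P,g,f)
n=7, r=3 ⇒ 4 dimensionless groups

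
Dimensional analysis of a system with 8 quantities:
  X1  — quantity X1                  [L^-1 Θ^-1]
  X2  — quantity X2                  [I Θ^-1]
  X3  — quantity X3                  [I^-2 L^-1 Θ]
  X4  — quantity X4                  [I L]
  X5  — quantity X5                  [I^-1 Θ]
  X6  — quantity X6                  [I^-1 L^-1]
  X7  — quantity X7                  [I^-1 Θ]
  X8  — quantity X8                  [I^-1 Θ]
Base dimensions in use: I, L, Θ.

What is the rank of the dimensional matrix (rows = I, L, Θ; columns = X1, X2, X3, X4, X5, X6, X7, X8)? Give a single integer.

2

Dimensional matrix (I×L×Θ by X1×X2×X3×X4×X5×X6×X7×X8):
  I: [ 0  1 -2  1 -1 -1 -1 -1]
  L: [-1  0 -1  1  0 -1  0  0]
  Θ: [-1 -1  1  0  1  0  1  1]
Row reduction gives pivot columns X1,X2; rank = 2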